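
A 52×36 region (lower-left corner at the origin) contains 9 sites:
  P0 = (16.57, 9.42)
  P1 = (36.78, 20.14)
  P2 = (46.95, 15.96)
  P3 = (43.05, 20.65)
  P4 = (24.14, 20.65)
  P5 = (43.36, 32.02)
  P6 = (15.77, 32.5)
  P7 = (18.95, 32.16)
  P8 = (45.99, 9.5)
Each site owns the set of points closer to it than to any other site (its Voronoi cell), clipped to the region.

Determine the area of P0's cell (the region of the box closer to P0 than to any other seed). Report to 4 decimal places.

1. box [0,52]×[0,36]: [(0, 0) (52, 0) (52, 36) (0, 36)]
2. ⊥bis P0·P1 via (26.675,14.78): [(0, 0) (34.5148, 0) (15.4193, 36) (0, 36)]  |A|=898.8125
3. ⊥bis P0·P2 via (31.76,12.69): [(0, 0) (34.4918, 0) (34.4761, 0.0728) (15.4193, 36) (0, 36)]  |A|=898.8117
4. ⊥bis P0·P3 via (29.81,15.035): [(0, 0) (34.4918, 0) (34.4761, 0.0728) (15.4193, 36) (0, 36)]  |A|=898.8117
5. ⊥bis P0·P4 via (20.355,15.035): [(0, 28.756) (0, 0) (34.4918, 0) (34.4761, 0.0728) (29.9819, 8.5456)]  |A|=578.5548
6. ⊥bis P0·P5 via (29.965,20.72): [(0, 28.756) (0, 0) (34.4918, 0) (34.4761, 0.0728) (29.9819, 8.5456)]  |A|=578.5548
7. ⊥bis P0·P6 via (16.17,20.96): [(11.7905, 20.8082) (0, 20.3995) (0, 0) (34.4918, 0) (34.4761, 0.0728) (29.9819, 8.5456)]  |A|=529.2908
8. ⊥bis P0·P7 via (17.76,20.79): [(11.7905, 20.8082) (0, 20.3995) (0, 0) (34.4918, 0) (34.4761, 0.0728) (29.9819, 8.5456)]  |A|=529.2908
9. ⊥bis P0·P8 via (31.28,9.46): [(11.7905, 20.8082) (0, 20.3995) (0, 0) (31.3057, 0) (31.2892, 6.0811) (29.9819, 8.5456)]  |A|=519.5345
10. canonical 6-gon: [(11.7905, 20.8082) (0, 20.3995) (0, 0) (31.3057, 0) (31.2892, 6.0811) (29.9819, 8.5456)]
11. shoelace: 519.5345

Area of P0's cell: 519.5345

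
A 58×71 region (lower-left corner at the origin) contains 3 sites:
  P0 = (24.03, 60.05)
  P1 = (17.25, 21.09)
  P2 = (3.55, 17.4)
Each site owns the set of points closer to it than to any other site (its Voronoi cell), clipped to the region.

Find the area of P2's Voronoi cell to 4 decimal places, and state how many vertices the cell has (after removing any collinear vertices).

1. box [0,58]×[0,71]: [(0, 0) (58, 0) (58, 71) (0, 71)]
2. ⊥bis P2·P0 via (13.79,38.725): [(0, 45.3468) (0, 0) (58, 0) (58, 17.4959)]  |A|=1822.4381
3. ⊥bis P2·P1 via (10.4,19.245): [(3.8702, 43.4884) (0, 45.3468) (0, 0) (15.5835, 0)]  |A|=426.6016
4. canonical 4-gon: [(3.8702, 43.4884) (0, 45.3468) (0, 0) (15.5835, 0)]
5. shoelace: 426.6016

Area of P2's cell: 426.6016 (4 vertices)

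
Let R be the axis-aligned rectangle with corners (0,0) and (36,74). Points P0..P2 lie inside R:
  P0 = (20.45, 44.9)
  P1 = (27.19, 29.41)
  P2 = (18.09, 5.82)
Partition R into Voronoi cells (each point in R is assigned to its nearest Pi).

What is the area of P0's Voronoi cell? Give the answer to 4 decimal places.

Area of P0's cell: 1417.5862

1. box [0,36]×[0,74]: [(0, 0) (36, 0) (36, 74) (0, 74)]
2. ⊥bis P0·P1 via (23.82,37.155): [(0, 26.7905) (36, 42.4548) (36, 74) (0, 74)]  |A|=1417.5862
3. ⊥bis P0·P2 via (19.27,25.36): [(0, 26.7905) (36, 42.4548) (36, 74) (0, 74)]  |A|=1417.5862
4. canonical 4-gon: [(0, 26.7905) (36, 42.4548) (36, 74) (0, 74)]
5. shoelace: 1417.5862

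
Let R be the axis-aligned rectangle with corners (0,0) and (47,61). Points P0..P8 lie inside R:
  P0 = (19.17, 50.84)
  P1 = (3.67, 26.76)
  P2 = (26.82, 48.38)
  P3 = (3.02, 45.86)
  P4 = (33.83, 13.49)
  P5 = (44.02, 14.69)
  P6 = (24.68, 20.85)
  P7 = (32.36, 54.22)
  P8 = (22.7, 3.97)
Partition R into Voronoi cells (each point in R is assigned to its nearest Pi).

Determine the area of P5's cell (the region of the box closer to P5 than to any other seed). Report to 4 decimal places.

1. box [0,47]×[0,61]: [(0, 0) (47, 0) (47, 61) (0, 61)]
2. ⊥bis P5·P0 via (31.595,32.765): [(0, 11.0462) (0, 0) (47, 0) (47, 43.3546)]  |A|=1278.4182
3. ⊥bis P5·P1 via (23.845,20.725): [(26.3727, 29.1751) (17.6455, 0) (47, 0) (47, 43.3546)]  |A|=875.355
4. ⊥bis P5·P2 via (35.42,31.535): [(25.5751, 26.5088) (17.6455, 0) (47, 0) (47, 37.447)]  |A|=790.2258
5. ⊥bis P5·P3 via (23.52,30.275): [(25.5751, 26.5088) (17.6455, 0) (47, 0) (47, 37.447)]  |A|=790.2258
6. ⊥bis P5·P4 via (38.925,14.09): [(36.7884, 32.2336) (40.5843, 0) (47, 0) (47, 37.447)]  |A|=294.5987
7. ⊥bis P5·P6 via (34.35,17.77): [(39.3779, 33.5557) (37.3737, 27.2632) (40.5843, 0) (47, 0) (47, 37.447)]  |A|=287.7762
8. ⊥bis P5·P7 via (38.19,34.455): [(45.1752, 36.5154) (39.3779, 33.5557) (37.3737, 27.2632) (40.5843, 0) (47, 0) (47, 37.0536)]  |A|=287.4173
9. ⊥bis P5·P8 via (33.36,9.33): [(45.1752, 36.5154) (39.3779, 33.5557) (37.3737, 27.2632) (40.5843, 0) (47, 0) (47, 37.0536)]  |A|=287.4173
10. canonical 6-gon: [(45.1752, 36.5154) (39.3779, 33.5557) (37.3737, 27.2632) (40.5843, 0) (47, 0) (47, 37.0536)]
11. shoelace: 287.4173

Area of P5's cell: 287.4173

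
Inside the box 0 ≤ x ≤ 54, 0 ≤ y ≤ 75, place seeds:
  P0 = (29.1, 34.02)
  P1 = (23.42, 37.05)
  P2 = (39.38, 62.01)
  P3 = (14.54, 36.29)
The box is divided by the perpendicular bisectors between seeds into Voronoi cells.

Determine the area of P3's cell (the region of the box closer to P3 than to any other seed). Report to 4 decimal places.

1. box [0,54]×[0,75]: [(0, 0) (54, 0) (54, 75) (0, 75)]
2. ⊥bis P3·P0 via (21.82,35.155): [(0, 0) (16.3391, 0) (28.0321, 75) (0, 75)]  |A|=1663.9201
3. ⊥bis P3·P1 via (18.98,36.67): [(0, 0) (16.3391, 0) (20.0702, 23.9317) (15.6995, 75) (0, 75)]  |A|=1349.0178
4. ⊥bis P3·P2 via (26.96,49.15): [(0, 0) (16.3391, 0) (20.0702, 23.9317) (17.0966, 58.6759) (0.1942, 75) (0, 75)]  |A|=1222.463
5. canonical 6-gon: [(0, 0) (16.3391, 0) (20.0702, 23.9317) (17.0966, 58.6759) (0.1942, 75) (0, 75)]
6. shoelace: 1222.463

Area of P3's cell: 1222.4630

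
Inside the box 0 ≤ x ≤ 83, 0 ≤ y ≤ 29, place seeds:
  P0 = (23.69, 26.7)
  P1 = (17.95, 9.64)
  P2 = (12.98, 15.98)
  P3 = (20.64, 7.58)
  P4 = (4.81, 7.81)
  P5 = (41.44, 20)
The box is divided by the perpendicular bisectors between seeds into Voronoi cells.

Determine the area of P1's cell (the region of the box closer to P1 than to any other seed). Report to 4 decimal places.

1. box [0,83]×[0,29]: [(0, 0) (83, 0) (83, 29) (0, 29)]
2. ⊥bis P1·P0 via (20.82,18.17): [(0, 25.1751) (0, 0) (74.8235, 0)]  |A|=941.8443
3. ⊥bis P1·P2 via (15.465,12.81): [(21.8573, 17.821) (0, 0.6868) (0, 0) (74.8235, 0)]  |A|=674.2206
4. ⊥bis P1·P3 via (19.295,8.61): [(25.4286, 16.6194) (21.8573, 17.821) (0, 0.6868) (0, 0) (12.7015, 0)]  |A|=158.0051
5. ⊥bis P1·P4 via (11.38,8.725): [(25.4286, 16.6194) (21.8573, 17.821) (11.2692, 9.5208) (12.5951, 0) (12.7015, 0)]  |A|=94.1772
6. ⊥bis P1·P5 via (29.695,14.82): [(25.4286, 16.6194) (21.8573, 17.821) (11.2692, 9.5208) (12.5951, 0) (12.7015, 0)]  |A|=94.1772
7. canonical 5-gon: [(25.4286, 16.6194) (21.8573, 17.821) (11.2692, 9.5208) (12.5951, 0) (12.7015, 0)]
8. shoelace: 94.1772

Area of P1's cell: 94.1772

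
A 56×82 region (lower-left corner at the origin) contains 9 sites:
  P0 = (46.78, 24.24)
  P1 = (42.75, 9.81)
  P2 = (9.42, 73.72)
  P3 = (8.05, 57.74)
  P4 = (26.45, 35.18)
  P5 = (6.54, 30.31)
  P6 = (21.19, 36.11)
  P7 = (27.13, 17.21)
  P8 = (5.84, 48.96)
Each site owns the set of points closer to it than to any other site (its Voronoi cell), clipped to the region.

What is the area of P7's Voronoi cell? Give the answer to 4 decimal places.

Area of P7's cell: 622.8137

1. box [0,56]×[0,82]: [(0, 0) (56, 0) (56, 82) (0, 82)]
2. ⊥bis P7·P0 via (36.955,20.725): [(0, 0) (44.3696, 0) (15.0332, 82) (0, 82)]  |A|=2435.5148
3. ⊥bis P7·P1 via (34.94,13.51): [(0, 0) (28.5396, 0) (37.5587, 19.0376) (15.0332, 82) (0, 82)]  |A|=2284.8326
4. ⊥bis P7·P2 via (18.275,45.465): [(0, 39.7377) (0, 0) (28.5396, 0) (37.5587, 19.0376) (27.1131, 48.2348)]  |A|=1458.1027
5. ⊥bis P7·P3 via (17.59,37.475): [(0, 29.1943) (0, 0) (28.5396, 0) (37.5587, 19.0376) (29.0349, 42.8628)]  |A|=1224.0487
6. ⊥bis P7·P4 via (26.79,26.195): [(0, 25.1812) (0, 0) (28.5396, 0) (37.5587, 19.0376) (34.8884, 26.5015)]  |A|=876.5139
7. ⊥bis P7·P5 via (16.835,23.76): [(18.1769, 25.8691) (1.7181, 0) (28.5396, 0) (37.5587, 19.0376) (34.8884, 26.5015)]  |A|=625.4326
8. ⊥bis P7·P6 via (24.16,26.66): [(22.1179, 26.0182) (17.3104, 24.5073) (1.7181, 0) (28.5396, 0) (37.5587, 19.0376) (34.8884, 26.5015)]  |A|=622.8137
9. ⊥bis P7·P8 via (16.485,33.085): [(22.1179, 26.0182) (17.3104, 24.5073) (1.7181, 0) (28.5396, 0) (37.5587, 19.0376) (34.8884, 26.5015)]  |A|=622.8137
10. canonical 6-gon: [(22.1179, 26.0182) (17.3104, 24.5073) (1.7181, 0) (28.5396, 0) (37.5587, 19.0376) (34.8884, 26.5015)]
11. shoelace: 622.8137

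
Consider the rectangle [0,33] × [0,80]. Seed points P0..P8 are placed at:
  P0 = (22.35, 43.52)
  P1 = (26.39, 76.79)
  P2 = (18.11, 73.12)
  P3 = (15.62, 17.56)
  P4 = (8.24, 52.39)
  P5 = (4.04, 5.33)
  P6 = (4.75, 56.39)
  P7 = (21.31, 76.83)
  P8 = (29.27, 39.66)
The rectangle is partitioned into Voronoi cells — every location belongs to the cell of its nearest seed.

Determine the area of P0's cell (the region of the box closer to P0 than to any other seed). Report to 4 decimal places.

Area of P0's cell: 379.1599

1. box [0,33]×[0,80]: [(0, 0) (33, 0) (33, 80) (0, 80)]
2. ⊥bis P0·P1 via (24.37,60.155): [(0, 63.1143) (0, 0) (33, 0) (33, 59.1071)]  |A|=2016.6518
3. ⊥bis P0·P2 via (20.23,58.32): [(29.0625, 59.5852) (0, 55.4222) (0, 0) (33, 0) (33, 59.1071)]  |A|=1904.8764
4. ⊥bis P0·P3 via (18.985,30.54): [(29.0625, 59.5852) (0, 55.4222) (0, 35.4618) (33, 26.9067) (33, 59.1071)]  |A|=875.797
5. ⊥bis P0·P4 via (15.295,47.955): [(29.0625, 59.5852) (21.9672, 58.5688) (6.3986, 33.803) (33, 26.9067) (33, 59.1071)]  |A|=564.4139
6. ⊥bis P0·P5 via (13.195,24.425): [(29.0625, 59.5852) (21.9672, 58.5688) (6.3986, 33.803) (33, 26.9067) (33, 59.1071)]  |A|=564.4139
7. ⊥bis P0·P6 via (13.55,49.955): [(29.0625, 59.5852) (21.9672, 58.5688) (6.3986, 33.803) (33, 26.9067) (33, 59.1071)]  |A|=564.4139
8. ⊥bis P0·P7 via (21.83,60.175): [(29.0625, 59.5852) (21.9672, 58.5688) (6.3986, 33.803) (33, 26.9067) (33, 59.1071)]  |A|=564.4139
9. ⊥bis P0·P8 via (25.81,41.59): [(29.0625, 59.5852) (21.9672, 58.5688) (6.3986, 33.803) (19.5627, 30.3902) (33, 54.4798) (33, 59.1071)]  |A|=379.1599
10. canonical 6-gon: [(29.0625, 59.5852) (21.9672, 58.5688) (6.3986, 33.803) (19.5627, 30.3902) (33, 54.4798) (33, 59.1071)]
11. shoelace: 379.1599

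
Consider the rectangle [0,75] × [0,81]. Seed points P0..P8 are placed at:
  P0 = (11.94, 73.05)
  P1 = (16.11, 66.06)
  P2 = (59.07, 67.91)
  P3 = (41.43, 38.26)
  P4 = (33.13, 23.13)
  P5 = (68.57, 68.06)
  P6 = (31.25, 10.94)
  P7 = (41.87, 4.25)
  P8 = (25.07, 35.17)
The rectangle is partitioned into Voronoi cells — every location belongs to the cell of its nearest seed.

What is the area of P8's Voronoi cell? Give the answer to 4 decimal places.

1. box [0,75]×[0,81]: [(0, 0) (75, 0) (75, 81) (0, 81)]
2. ⊥bis P8·P0 via (18.505,54.11): [(0, 47.6958) (0, 0) (75, 0) (75, 73.6923)]  |A|=4552.0548
3. ⊥bis P8·P1 via (20.59,50.615): [(0, 44.6426) (0, 0) (75, 0) (75, 66.3972)]  |A|=4163.9955
4. ⊥bis P8·P2 via (42.07,51.54): [(38.0765, 55.6872) (0, 44.6426) (0, 0) (75, 0) (75, 17.3427)]  |A|=3258.363
5. ⊥bis P8·P3 via (33.25,36.715): [(30.1034, 53.3745) (0, 44.6426) (0, 0) (40.1846, 0)]  |A|=1744.3633
6. ⊥bis P8·P4 via (29.1,29.15): [(34.0526, 32.4655) (30.1034, 53.3745) (0, 44.6426) (0, 9.6694)]  |A|=927.4232
7. ⊥bis P8·P5 via (46.82,51.615): [(34.0526, 32.4655) (30.1034, 53.3745) (0, 44.6426) (0, 9.6694)]  |A|=927.4232
8. ⊥bis P8·P6 via (28.16,23.055): [(14.9698, 19.6908) (34.0526, 32.4655) (30.1034, 53.3745) (0, 44.6426) (0, 15.8726)]  |A|=880.9928
9. ⊥bis P8·P7 via (33.47,19.71): [(14.9698, 19.6908) (34.0526, 32.4655) (30.1034, 53.3745) (0, 44.6426) (0, 15.8726)]  |A|=880.9928
10. canonical 5-gon: [(14.9698, 19.6908) (34.0526, 32.4655) (30.1034, 53.3745) (0, 44.6426) (0, 15.8726)]
11. shoelace: 880.9928

Area of P8's cell: 880.9928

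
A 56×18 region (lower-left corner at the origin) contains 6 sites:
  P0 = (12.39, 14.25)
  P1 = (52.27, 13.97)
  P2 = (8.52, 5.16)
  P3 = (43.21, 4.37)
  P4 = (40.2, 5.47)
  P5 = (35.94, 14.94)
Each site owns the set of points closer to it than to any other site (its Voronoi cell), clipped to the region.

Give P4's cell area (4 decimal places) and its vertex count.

1. box [0,56]×[0,18]: [(0, 0) (56, 0) (56, 18) (0, 18)]
2. ⊥bis P4·P0 via (26.295,9.86): [(23.1821, 0) (56, 0) (56, 18) (28.8649, 18)]  |A|=539.5772
3. ⊥bis P4·P1 via (46.235,9.72): [(23.1821, 0) (53.0801, 0) (40.404, 18) (28.8649, 18)]  |A|=372.934
4. ⊥bis P4·P2 via (24.36,5.315): [(24.375, 3.7786) (24.412, 0) (53.0801, 0) (40.404, 18) (28.8649, 18)]  |A|=370.6102
5. ⊥bis P4·P3 via (41.705,4.92): [(24.375, 3.7786) (24.412, 0) (39.907, 0) (44.4075, 12.315) (40.404, 18) (28.8649, 18)]  |A|=289.4968
6. ⊥bis P4·P5 via (38.07,10.205): [(24.4728, 4.0884) (24.375, 3.7786) (24.412, 0) (39.907, 0) (44.4075, 12.315) (44.0113, 12.8776)]  |A|=143.3391
7. canonical 6-gon: [(24.4728, 4.0884) (24.375, 3.7786) (24.412, 0) (39.907, 0) (44.4075, 12.315) (44.0113, 12.8776)]
8. shoelace: 143.3391

Area of P4's cell: 143.3391 (6 vertices)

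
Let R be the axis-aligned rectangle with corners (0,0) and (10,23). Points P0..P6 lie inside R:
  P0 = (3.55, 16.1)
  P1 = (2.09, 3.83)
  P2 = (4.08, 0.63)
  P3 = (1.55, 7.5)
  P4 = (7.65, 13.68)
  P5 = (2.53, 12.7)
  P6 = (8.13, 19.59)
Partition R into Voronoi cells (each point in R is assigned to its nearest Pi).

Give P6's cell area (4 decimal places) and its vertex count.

Area of P6's cell: 36.1711 (4 vertices)

1. box [0,10]×[0,23]: [(0, 0) (10, 0) (10, 23) (0, 23)]
2. ⊥bis P6·P0 via (5.84,17.845): [(10, 12.3857) (10, 23) (1.9118, 23)]  |A|=42.9249
3. ⊥bis P6·P1 via (5.11,11.71): [(10, 12.3857) (10, 23) (1.9118, 23)]  |A|=42.9249
4. ⊥bis P6·P2 via (6.105,10.11): [(10, 12.3857) (10, 23) (1.9118, 23)]  |A|=42.9249
5. ⊥bis P6·P3 via (4.84,13.545): [(10, 12.3857) (10, 23) (1.9118, 23)]  |A|=42.9249
6. ⊥bis P6·P4 via (7.89,16.635): [(6.6876, 16.7327) (10, 16.4636) (10, 23) (1.9118, 23)]  |A|=36.1711
7. ⊥bis P6·P5 via (5.33,16.145): [(6.6876, 16.7327) (10, 16.4636) (10, 23) (1.9118, 23)]  |A|=36.1711
8. canonical 4-gon: [(6.6876, 16.7327) (10, 16.4636) (10, 23) (1.9118, 23)]
9. shoelace: 36.1711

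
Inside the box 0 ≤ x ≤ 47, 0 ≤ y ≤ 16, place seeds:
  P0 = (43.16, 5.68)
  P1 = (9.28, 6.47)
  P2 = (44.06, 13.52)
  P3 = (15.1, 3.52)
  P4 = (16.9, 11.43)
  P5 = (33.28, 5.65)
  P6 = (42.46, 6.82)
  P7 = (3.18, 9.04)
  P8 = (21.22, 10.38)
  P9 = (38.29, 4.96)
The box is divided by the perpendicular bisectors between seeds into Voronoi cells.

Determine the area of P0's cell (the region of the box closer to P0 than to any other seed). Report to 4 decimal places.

Area of P0's cell: 41.1903

1. box [0,47]×[0,16]: [(0, 0) (47, 0) (47, 16) (0, 16)]
2. ⊥bis P0·P1 via (26.22,6.075): [(26.0783, 0) (47, 0) (47, 16) (26.4514, 16)]  |A|=331.7618
3. ⊥bis P0·P2 via (43.61,9.6): [(26.3484, 11.5816) (26.0783, 0) (47, 0) (47, 9.2108)]  |A|=216.262
4. ⊥bis P0·P3 via (29.13,4.6): [(28.6126, 11.3216) (29.4841, 0) (47, 0) (47, 9.2108)]  |A|=183.8362
5. ⊥bis P0·P4 via (30.03,8.555): [(30.5862, 11.0951) (29.1388, 4.4851) (29.4841, 0) (47, 0) (47, 9.2108)]  |A|=177.1495
6. ⊥bis P0·P5 via (38.22,5.665): [(38.2062, 10.2203) (38.2372, 0) (47, 0) (47, 9.2108)]  |A|=85.2787
7. ⊥bis P0·P6 via (42.81,6.25): [(38.2268, 3.4357) (38.2372, 0) (47, 0) (47, 8.8228)]  |A|=53.7556
8. ⊥bis P0·P7 via (23.17,7.36): [(38.2268, 3.4357) (38.2372, 0) (47, 0) (47, 8.8228)]  |A|=53.7556
9. ⊥bis P0·P8 via (32.19,8.03): [(38.2268, 3.4357) (38.2372, 0) (47, 0) (47, 8.8228)]  |A|=53.7556
10. ⊥bis P0·P9 via (40.725,5.32): [(40.7725, 4.9989) (41.5115, 0) (47, 0) (47, 8.8228)]  |A|=41.1903
11. canonical 4-gon: [(40.7725, 4.9989) (41.5115, 0) (47, 0) (47, 8.8228)]
12. shoelace: 41.1903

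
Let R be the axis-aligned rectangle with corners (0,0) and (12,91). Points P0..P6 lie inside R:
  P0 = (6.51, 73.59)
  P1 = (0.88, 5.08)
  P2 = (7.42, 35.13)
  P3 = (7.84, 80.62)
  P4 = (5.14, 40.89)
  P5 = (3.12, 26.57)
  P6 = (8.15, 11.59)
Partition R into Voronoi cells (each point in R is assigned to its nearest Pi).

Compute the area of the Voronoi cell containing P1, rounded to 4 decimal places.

1. box [0,12]×[0,91]: [(0, 0) (12, 0) (12, 91) (0, 91)]
2. ⊥bis P1·P0 via (3.695,39.335): [(0, 39.6386) (0, 0) (12, 0) (12, 38.6525)]  |A|=469.747
3. ⊥bis P1·P2 via (4.15,20.105): [(0, 21.0082) (0, 0) (12, 0) (12, 18.3965)]  |A|=236.4285
4. ⊥bis P1·P3 via (4.36,42.85): [(0, 21.0082) (0, 0) (12, 0) (12, 18.3965)]  |A|=236.4285
5. ⊥bis P1·P4 via (3.01,22.985): [(0, 21.0082) (0, 0) (12, 0) (12, 18.3965)]  |A|=236.4285
6. ⊥bis P1·P5 via (2,15.825): [(0, 16.0335) (0, 0) (12, 0) (12, 14.7827)]  |A|=184.8967
7. ⊥bis P1·P6 via (4.515,8.335): [(0, 13.3771) (0, 0) (11.9787, 0)]  |A|=80.1199
8. canonical 3-gon: [(0, 13.3771) (0, 0) (11.9787, 0)]
9. shoelace: 80.1199

Area of P1's cell: 80.1199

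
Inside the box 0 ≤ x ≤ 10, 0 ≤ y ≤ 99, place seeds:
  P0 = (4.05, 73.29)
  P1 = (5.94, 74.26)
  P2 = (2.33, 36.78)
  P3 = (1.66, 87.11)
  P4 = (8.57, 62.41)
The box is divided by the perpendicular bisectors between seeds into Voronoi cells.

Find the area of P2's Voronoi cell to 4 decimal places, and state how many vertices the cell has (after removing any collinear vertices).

Area of P2's cell: 497.0456 (4 vertices)

1. box [0,10]×[0,99]: [(0, 0) (10, 0) (10, 99) (0, 99)]
2. ⊥bis P2·P0 via (3.19,55.035): [(0, 55.1853) (0, 0) (10, 0) (10, 54.7142)]  |A|=549.4973
3. ⊥bis P2·P1 via (4.135,55.52): [(0, 55.1853) (0, 0) (10, 0) (10, 54.7142)]  |A|=549.4973
4. ⊥bis P2·P3 via (1.995,61.945): [(0, 55.1853) (0, 0) (10, 0) (10, 54.7142)]  |A|=549.4973
5. ⊥bis P2·P4 via (5.45,49.595): [(0, 50.9219) (0, 0) (10, 0) (10, 48.4872)]  |A|=497.0456
6. canonical 4-gon: [(0, 50.9219) (0, 0) (10, 0) (10, 48.4872)]
7. shoelace: 497.0456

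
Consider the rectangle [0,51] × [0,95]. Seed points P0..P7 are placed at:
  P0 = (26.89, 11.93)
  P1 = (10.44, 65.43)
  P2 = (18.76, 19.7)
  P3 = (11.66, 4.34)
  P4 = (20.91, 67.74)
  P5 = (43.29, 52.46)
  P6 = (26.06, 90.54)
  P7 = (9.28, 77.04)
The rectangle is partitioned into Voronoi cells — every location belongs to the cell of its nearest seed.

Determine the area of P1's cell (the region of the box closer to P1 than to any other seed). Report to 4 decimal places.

1. box [0,51]×[0,95]: [(0, 0) (51, 0) (51, 95) (0, 95)]
2. ⊥bis P1·P0 via (18.665,38.68): [(0, 32.9409) (51, 48.6223) (51, 95) (0, 95)]  |A|=2765.1383
3. ⊥bis P1·P2 via (14.6,42.565): [(0, 39.9087) (51, 49.1875) (51, 95) (0, 95)]  |A|=2573.046
4. ⊥bis P1·P3 via (11.05,34.885): [(0, 39.9087) (51, 49.1875) (51, 95) (0, 95)]  |A|=2573.046
5. ⊥bis P1·P4 via (15.675,66.585): [(0, 39.9087) (20.7285, 43.68) (9.4058, 95) (0, 95)]  |A|=812.3333
6. ⊥bis P1·P5 via (26.865,58.945): [(0, 39.9087) (20.7285, 43.68) (9.4058, 95) (0, 95)]  |A|=812.3333
7. ⊥bis P1·P6 via (18.25,77.985): [(0, 89.3376) (0, 39.9087) (20.7285, 43.68) (12.3501, 81.6551)]  |A|=714.6086
8. ⊥bis P1·P7 via (9.86,71.235): [(0, 70.2498) (0, 39.9087) (20.7285, 43.68) (14.5458, 71.7032)]  |A|=522.7658
9. canonical 4-gon: [(0, 70.2498) (0, 39.9087) (20.7285, 43.68) (14.5458, 71.7032)]
10. shoelace: 522.7658

Area of P1's cell: 522.7658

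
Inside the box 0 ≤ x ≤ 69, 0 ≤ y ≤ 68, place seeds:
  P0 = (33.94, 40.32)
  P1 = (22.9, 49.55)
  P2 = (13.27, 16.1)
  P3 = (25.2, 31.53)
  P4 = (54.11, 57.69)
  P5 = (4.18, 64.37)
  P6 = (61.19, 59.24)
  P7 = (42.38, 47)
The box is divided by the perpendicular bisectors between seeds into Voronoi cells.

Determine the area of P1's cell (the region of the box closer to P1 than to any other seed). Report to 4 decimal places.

1. box [0,69]×[0,68]: [(0, 0) (69, 0) (69, 68) (0, 68)]
2. ⊥bis P1·P0 via (28.42,44.935): [(0, 10.9418) (47.7035, 68) (0, 68)]  |A|=1360.9371
3. ⊥bis P1·P2 via (18.085,32.825): [(0, 38.0315) (18.2546, 32.7762) (47.7035, 68) (0, 68)]  |A|=1113.6813
4. ⊥bis P1·P3 via (24.05,40.54): [(0, 38.0315) (1.3505, 37.6427) (24.8286, 40.6394) (47.7035, 68) (0, 68)]  |A|=1031.2247
5. ⊥bis P1·P4 via (38.505,53.62): [(0, 38.0315) (1.3505, 37.6427) (24.8286, 40.6394) (37.8335, 56.1945) (34.7545, 68) (0, 68)]  |A|=954.79
6. ⊥bis P1·P5 via (13.54,56.96): [(0, 39.8568) (0, 38.0315) (1.3505, 37.6427) (24.8286, 40.6394) (37.8335, 56.1945) (34.7545, 68) (22.28, 68)]  |A|=641.2752
7. ⊥bis P1·P6 via (42.045,54.395): [(0, 39.8568) (0, 38.0315) (1.3505, 37.6427) (24.8286, 40.6394) (37.8335, 56.1945) (34.7545, 68) (22.28, 68)]  |A|=641.2752
8. ⊥bis P1·P7 via (32.64,48.275): [(0, 39.8568) (0, 38.0315) (1.3505, 37.6427) (24.8286, 40.6394) (32.905, 50.2995) (35.0658, 66.8063) (34.7545, 68) (22.28, 68)]  |A|=606.9672
9. canonical 8-gon: [(0, 39.8568) (0, 38.0315) (1.3505, 37.6427) (24.8286, 40.6394) (32.905, 50.2995) (35.0658, 66.8063) (34.7545, 68) (22.28, 68)]
10. shoelace: 606.9672

Area of P1's cell: 606.9672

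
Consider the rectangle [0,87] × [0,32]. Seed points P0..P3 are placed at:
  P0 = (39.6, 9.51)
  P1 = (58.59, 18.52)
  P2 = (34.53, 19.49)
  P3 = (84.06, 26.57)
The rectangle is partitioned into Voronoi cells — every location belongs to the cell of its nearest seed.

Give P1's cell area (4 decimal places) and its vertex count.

1. box [0,87]×[0,32]: [(0, 0) (87, 0) (87, 32) (0, 32)]
2. ⊥bis P1·P0 via (49.095,14.015): [(55.7446, 0) (87, 0) (87, 32) (40.5618, 32)]  |A|=1243.0977
3. ⊥bis P1·P2 via (46.56,19.005): [(46.5731, 19.3303) (55.7446, 0) (87, 0) (87, 32) (47.0839, 32)]  |A|=1201.7813
4. ⊥bis P1·P3 via (71.325,22.545): [(46.5731, 19.3303) (55.7446, 0) (78.4505, 0) (68.3367, 32) (47.0839, 32)]  |A|=766.3765
5. canonical 5-gon: [(46.5731, 19.3303) (55.7446, 0) (78.4505, 0) (68.3367, 32) (47.0839, 32)]
6. shoelace: 766.3765

Area of P1's cell: 766.3765 (5 vertices)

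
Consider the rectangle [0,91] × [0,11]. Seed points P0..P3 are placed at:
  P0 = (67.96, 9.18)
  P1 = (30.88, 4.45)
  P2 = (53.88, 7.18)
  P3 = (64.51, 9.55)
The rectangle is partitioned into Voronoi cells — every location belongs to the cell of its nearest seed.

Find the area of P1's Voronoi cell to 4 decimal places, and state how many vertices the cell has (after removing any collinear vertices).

1. box [0,91]×[0,11]: [(0, 0) (91, 0) (91, 11) (0, 11)]
2. ⊥bis P1·P0 via (49.42,6.815): [(0, 0) (50.2893, 0) (48.8862, 11) (0, 11)]  |A|=545.4652
3. ⊥bis P1·P2 via (42.38,5.815): [(0, 0) (43.0702, 0) (41.7646, 11) (0, 11)]  |A|=466.5913
4. ⊥bis P1·P3 via (47.695,7): [(0, 0) (43.0702, 0) (41.7646, 11) (0, 11)]  |A|=466.5913
5. canonical 4-gon: [(0, 0) (43.0702, 0) (41.7646, 11) (0, 11)]
6. shoelace: 466.5913

Area of P1's cell: 466.5913 (4 vertices)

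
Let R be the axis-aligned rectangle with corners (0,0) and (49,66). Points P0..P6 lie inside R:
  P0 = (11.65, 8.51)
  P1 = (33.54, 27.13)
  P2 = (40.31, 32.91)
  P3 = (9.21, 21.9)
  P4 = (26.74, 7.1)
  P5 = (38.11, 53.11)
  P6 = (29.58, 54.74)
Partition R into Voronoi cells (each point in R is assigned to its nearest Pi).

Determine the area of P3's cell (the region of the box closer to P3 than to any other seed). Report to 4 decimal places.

1. box [0,49]×[0,66]: [(0, 0) (49, 0) (49, 66) (0, 66)]
2. ⊥bis P3·P0 via (10.43,15.205): [(0, 13.3044) (49, 22.2334) (49, 66) (0, 66)]  |A|=2363.3232
3. ⊥bis P3·P1 via (21.375,24.515): [(0, 13.3044) (22.8883, 17.4752) (12.4573, 66) (0, 66)]  |A|=905.3009
4. ⊥bis P3·P2 via (24.76,27.405): [(0, 13.3044) (22.8883, 17.4752) (14.5608, 56.2148) (11.0966, 66) (0, 66)]  |A|=898.6434
5. ⊥bis P3·P4 via (17.975,14.5): [(0, 13.3044) (20.0503, 16.9581) (22.4009, 19.7423) (14.5608, 56.2148) (11.0966, 66) (0, 66)]  |A|=895.3003
6. ⊥bis P3·P5 via (23.66,37.505): [(0, 59.4138) (0, 13.3044) (20.0503, 16.9581) (22.4009, 19.7423) (17.3208, 43.375)]  |A|=703.9947
7. ⊥bis P3·P6 via (19.395,38.32): [(0, 50.3503) (0, 13.3044) (20.0503, 16.9581) (22.4009, 19.7423) (18.2555, 39.0268)]  |A|=591.104
8. canonical 5-gon: [(0, 50.3503) (0, 13.3044) (20.0503, 16.9581) (22.4009, 19.7423) (18.2555, 39.0268)]
9. shoelace: 591.104

Area of P3's cell: 591.1040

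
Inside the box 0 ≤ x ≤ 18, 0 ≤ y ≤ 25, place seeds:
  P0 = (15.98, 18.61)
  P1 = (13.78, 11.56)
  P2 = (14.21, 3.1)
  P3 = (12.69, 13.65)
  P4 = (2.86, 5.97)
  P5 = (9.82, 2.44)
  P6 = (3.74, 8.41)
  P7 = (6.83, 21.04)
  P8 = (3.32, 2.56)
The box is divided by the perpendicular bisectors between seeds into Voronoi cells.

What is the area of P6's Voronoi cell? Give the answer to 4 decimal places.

Area of P6's cell: 65.4642

1. box [0,18]×[0,25]: [(0, 0) (18, 0) (18, 25) (0, 25)]
2. ⊥bis P6·P0 via (9.86,13.51): [(0, 0) (18, 0) (18, 3.742) (0.285, 25) (0, 25)]  |A|=261.7073
3. ⊥bis P6·P1 via (8.76,9.985): [(0, 0) (11.8927, 0) (6.322, 17.7556) (0.285, 25) (0, 25)]  |A|=185.6388
4. ⊥bis P6·P2 via (8.975,5.755): [(0, 0) (6.0563, 0) (9.6621, 7.1098) (6.322, 17.7556) (0.285, 25) (0, 25)]  |A|=164.8909
5. ⊥bis P6·P3 via (8.215,11.03): [(0, 0) (6.0563, 0) (9.6621, 7.1098) (8.6828, 10.2309) (0.0359, 25) (0, 25)]  |A|=148.8896
6. ⊥bis P6·P4 via (3.3,7.19): [(0, 8.3802) (8.7127, 5.2379) (9.6621, 7.1098) (8.6828, 10.2309) (0.0359, 25) (0, 25)]  |A|=96.5216
7. ⊥bis P6·P5 via (6.78,5.425): [(0, 8.3802) (7.1498, 5.8016) (9.3648, 8.0574) (8.6828, 10.2309) (0.0359, 25) (0, 25)]  |A|=93.4063
8. ⊥bis P6·P7 via (5.285,14.725): [(0, 16.018) (0, 8.3802) (7.1498, 5.8016) (9.3648, 8.0574) (8.6828, 10.2309) (6.1798, 14.5061)]  |A|=65.4642
9. ⊥bis P6·P8 via (3.53,5.485): [(0, 16.018) (0, 8.3802) (7.1498, 5.8016) (9.3648, 8.0574) (8.6828, 10.2309) (6.1798, 14.5061)]  |A|=65.4642
10. canonical 6-gon: [(0, 16.018) (0, 8.3802) (7.1498, 5.8016) (9.3648, 8.0574) (8.6828, 10.2309) (6.1798, 14.5061)]
11. shoelace: 65.4642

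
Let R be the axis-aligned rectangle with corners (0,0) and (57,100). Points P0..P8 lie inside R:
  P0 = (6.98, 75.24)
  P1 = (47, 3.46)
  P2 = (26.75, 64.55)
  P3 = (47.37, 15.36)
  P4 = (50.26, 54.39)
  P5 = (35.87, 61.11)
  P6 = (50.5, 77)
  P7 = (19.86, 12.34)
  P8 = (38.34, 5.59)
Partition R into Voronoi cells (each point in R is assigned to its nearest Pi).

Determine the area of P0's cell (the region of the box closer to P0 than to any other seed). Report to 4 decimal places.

Area of P0's cell: 989.2984

1. box [0,57]×[0,100]: [(0, 0) (57, 0) (57, 100) (0, 100)]
2. ⊥bis P0·P1 via (26.99,39.35): [(0, 24.3021) (57, 56.0817) (57, 100) (0, 100)]  |A|=3409.0628
3. ⊥bis P0·P2 via (16.865,69.895): [(0, 38.705) (33.1433, 100) (0, 100)]  |A|=1015.7599
4. ⊥bis P0·P3 via (27.175,45.3): [(0, 38.705) (33.1433, 100) (0, 100)]  |A|=1015.7599
5. ⊥bis P0·P4 via (28.62,64.815): [(0, 38.705) (33.1433, 100) (0, 100)]  |A|=1015.7599
6. ⊥bis P0·P5 via (21.425,68.175): [(0, 38.705) (33.1433, 100) (0, 100)]  |A|=1015.7599
7. ⊥bis P0·P6 via (28.74,76.12): [(0, 38.705) (28.1479, 90.7615) (27.7743, 100) (0, 100)]  |A|=990.9588
8. ⊥bis P0·P7 via (13.42,43.79): [(0, 41.042) (1.421, 41.333) (28.1479, 90.7615) (27.7743, 100) (0, 100)]  |A|=989.2984
9. ⊥bis P0·P8 via (22.66,40.415): [(0, 41.042) (1.421, 41.333) (28.1479, 90.7615) (27.7743, 100) (0, 100)]  |A|=989.2984
10. canonical 5-gon: [(0, 41.042) (1.421, 41.333) (28.1479, 90.7615) (27.7743, 100) (0, 100)]
11. shoelace: 989.2984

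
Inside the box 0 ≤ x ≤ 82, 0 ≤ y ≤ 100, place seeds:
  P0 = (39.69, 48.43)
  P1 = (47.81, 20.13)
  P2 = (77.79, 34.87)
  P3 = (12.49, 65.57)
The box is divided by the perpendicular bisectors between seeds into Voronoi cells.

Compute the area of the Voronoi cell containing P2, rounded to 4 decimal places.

Area of P2's cell: 1409.3817

1. box [0,82]×[0,100]: [(0, 0) (82, 0) (82, 100) (0, 100)]
2. ⊥bis P2·P0 via (58.74,41.65): [(43.9165, 0) (82, 0) (82, 100) (79.5071, 100)]  |A|=2028.8189
3. ⊥bis P2·P1 via (62.8,27.5): [(57.5235, 38.232) (76.3207, 0) (82, 0) (82, 100) (79.5071, 100)]  |A|=1409.3817
4. ⊥bis P2·P3 via (45.14,50.22): [(57.5235, 38.232) (76.3207, 0) (82, 0) (82, 100) (79.5071, 100)]  |A|=1409.3817
5. canonical 5-gon: [(57.5235, 38.232) (76.3207, 0) (82, 0) (82, 100) (79.5071, 100)]
6. shoelace: 1409.3817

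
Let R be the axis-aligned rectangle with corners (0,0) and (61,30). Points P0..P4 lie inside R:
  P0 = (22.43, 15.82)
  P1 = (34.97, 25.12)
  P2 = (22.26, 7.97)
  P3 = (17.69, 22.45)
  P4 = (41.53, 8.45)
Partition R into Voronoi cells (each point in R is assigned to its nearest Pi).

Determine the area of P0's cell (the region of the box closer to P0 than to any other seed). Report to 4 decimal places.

1. box [0,61]×[0,30]: [(0, 0) (61, 0) (61, 30) (0, 30)]
2. ⊥bis P0·P1 via (28.7,20.47): [(0, 0) (43.8811, 0) (21.6323, 30) (0, 30)]  |A|=982.701
3. ⊥bis P0·P2 via (22.345,11.895): [(0, 12.3789) (35.267, 11.6152) (21.6323, 30) (0, 30)]  |A|=509.5746
4. ⊥bis P0·P3 via (20.06,19.135): [(10.2981, 12.1559) (35.267, 11.6152) (26.3533, 23.6343)]  |A|=147.6421
5. ⊥bis P0·P4 via (31.98,12.135): [(10.2981, 12.1559) (31.8083, 11.6901) (32.973, 14.7084) (26.3533, 23.6343)]  |A|=142.3788
6. canonical 4-gon: [(10.2981, 12.1559) (31.8083, 11.6901) (32.973, 14.7084) (26.3533, 23.6343)]
7. shoelace: 142.3788

Area of P0's cell: 142.3788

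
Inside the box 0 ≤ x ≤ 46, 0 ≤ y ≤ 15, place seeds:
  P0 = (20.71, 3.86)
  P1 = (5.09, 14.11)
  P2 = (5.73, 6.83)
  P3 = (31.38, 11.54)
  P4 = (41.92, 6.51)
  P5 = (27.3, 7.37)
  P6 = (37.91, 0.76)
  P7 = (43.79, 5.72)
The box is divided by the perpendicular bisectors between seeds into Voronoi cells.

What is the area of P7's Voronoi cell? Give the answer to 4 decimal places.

1. box [0,46]×[0,15]: [(0, 0) (46, 0) (46, 15) (0, 15)]
2. ⊥bis P7·P0 via (32.25,4.79): [(32.636, 0) (46, 0) (46, 15) (31.4272, 15)]  |A|=209.526
3. ⊥bis P7·P1 via (24.44,9.915): [(32.636, 0) (46, 0) (46, 15) (31.4272, 15)]  |A|=209.526
4. ⊥bis P7·P2 via (24.76,6.275): [(32.636, 0) (46, 0) (46, 15) (31.4272, 15)]  |A|=209.526
5. ⊥bis P7·P3 via (37.585,8.63): [(33.5377, 0) (46, 0) (46, 15) (40.5724, 15)]  |A|=134.1742
6. ⊥bis P7·P4 via (42.855,6.115): [(40.2717, 0) (46, 0) (46, 13.5595)]  |A|=38.8367
7. ⊥bis P7·P5 via (35.545,6.545): [(40.2717, 0) (46, 0) (46, 13.5595)]  |A|=38.8367
8. ⊥bis P7·P6 via (40.85,3.24): [(41.3767, 2.6156) (43.5831, 0) (46, 0) (46, 13.5595)]  |A|=34.506
9. canonical 4-gon: [(41.3767, 2.6156) (43.5831, 0) (46, 0) (46, 13.5595)]
10. shoelace: 34.506

Area of P7's cell: 34.5060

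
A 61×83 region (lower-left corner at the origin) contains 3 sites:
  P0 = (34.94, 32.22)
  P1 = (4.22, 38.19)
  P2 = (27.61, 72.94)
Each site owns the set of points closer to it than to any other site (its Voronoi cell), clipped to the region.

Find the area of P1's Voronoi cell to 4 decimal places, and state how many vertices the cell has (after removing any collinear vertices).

1. box [0,61]×[0,83]: [(0, 0) (61, 0) (61, 83) (0, 83)]
2. ⊥bis P1·P0 via (19.58,35.205): [(0, 0) (12.7384, 0) (28.8683, 83) (0, 83)]  |A|=1726.6776
3. ⊥bis P1·P2 via (15.915,55.565): [(0, 66.2773) (0, 0) (12.7384, 0) (22.655, 51.0283)]  |A|=1075.7669
4. canonical 4-gon: [(0, 66.2773) (0, 0) (12.7384, 0) (22.655, 51.0283)]
5. shoelace: 1075.7669

Area of P1's cell: 1075.7669 (4 vertices)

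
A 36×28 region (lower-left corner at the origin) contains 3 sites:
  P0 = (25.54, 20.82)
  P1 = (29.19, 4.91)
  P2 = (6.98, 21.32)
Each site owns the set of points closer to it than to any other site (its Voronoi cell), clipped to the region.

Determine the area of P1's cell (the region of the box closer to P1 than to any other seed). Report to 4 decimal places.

1. box [0,36]×[0,28]: [(0, 0) (36, 0) (36, 28) (0, 28)]
2. ⊥bis P1·P0 via (27.365,12.865): [(0, 6.587) (0, 0) (36, 0) (36, 14.846)]  |A|=385.7949
3. ⊥bis P1·P2 via (18.085,13.115): [(15.9685, 10.2505) (8.3949, 0) (36, 0) (36, 14.846)]  |A|=290.1763
4. canonical 4-gon: [(15.9685, 10.2505) (8.3949, 0) (36, 0) (36, 14.846)]
5. shoelace: 290.1763

Area of P1's cell: 290.1763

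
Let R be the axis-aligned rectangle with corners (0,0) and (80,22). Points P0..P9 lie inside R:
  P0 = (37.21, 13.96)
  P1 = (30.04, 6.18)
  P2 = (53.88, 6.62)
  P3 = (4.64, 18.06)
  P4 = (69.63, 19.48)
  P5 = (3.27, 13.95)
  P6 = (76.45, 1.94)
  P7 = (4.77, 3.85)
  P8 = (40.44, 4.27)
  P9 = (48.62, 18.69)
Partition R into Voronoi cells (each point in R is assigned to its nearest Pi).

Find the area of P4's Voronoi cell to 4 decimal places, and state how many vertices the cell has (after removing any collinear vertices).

Area of P4's cell: 226.6073 (5 vertices)

1. box [0,80]×[0,22]: [(0, 0) (80, 0) (80, 22) (0, 22)]
2. ⊥bis P4·P0 via (53.42,16.72): [(56.2668, 0) (80, 0) (80, 22) (52.521, 22)]  |A|=563.3338
3. ⊥bis P4·P1 via (49.835,12.83): [(56.2668, 0) (80, 0) (80, 22) (52.521, 22)]  |A|=563.3338
4. ⊥bis P4·P2 via (61.755,13.05): [(72.4104, 0) (80, 0) (80, 22) (54.4473, 22)]  |A|=364.5655
5. ⊥bis P4·P3 via (37.135,18.77): [(72.4104, 0) (80, 0) (80, 22) (54.4473, 22)]  |A|=364.5655
6. ⊥bis P4·P5 via (36.45,16.715): [(72.4104, 0) (80, 0) (80, 22) (54.4473, 22)]  |A|=364.5655
7. ⊥bis P4·P6 via (73.04,10.71): [(65.9246, 7.9434) (80, 13.4162) (80, 22) (54.4473, 22)]  |A|=240.0029
8. ⊥bis P4·P7 via (37.2,11.665): [(65.9246, 7.9434) (80, 13.4162) (80, 22) (54.4473, 22)]  |A|=240.0029
9. ⊥bis P4·P8 via (55.035,11.875): [(65.9246, 7.9434) (80, 13.4162) (80, 22) (54.4473, 22)]  |A|=240.0029
10. ⊥bis P4·P9 via (59.125,19.085): [(59.2359, 16.1352) (65.9246, 7.9434) (80, 13.4162) (80, 22) (59.0154, 22)]  |A|=226.6073
11. canonical 5-gon: [(59.2359, 16.1352) (65.9246, 7.9434) (80, 13.4162) (80, 22) (59.0154, 22)]
12. shoelace: 226.6073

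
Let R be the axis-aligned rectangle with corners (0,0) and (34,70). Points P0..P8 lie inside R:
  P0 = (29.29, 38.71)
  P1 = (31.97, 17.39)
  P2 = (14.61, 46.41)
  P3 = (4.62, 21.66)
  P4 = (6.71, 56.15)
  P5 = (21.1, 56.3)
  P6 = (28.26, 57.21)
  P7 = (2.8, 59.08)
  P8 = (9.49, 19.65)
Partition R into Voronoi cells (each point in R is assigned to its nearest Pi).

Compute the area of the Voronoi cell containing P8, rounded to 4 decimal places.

Area of P8's cell: 477.4012

1. box [0,34]×[0,70]: [(0, 0) (34, 0) (34, 70) (0, 70)]
2. ⊥bis P8·P0 via (19.39,29.18): [(0, 49.3228) (0, 0) (34, 0) (34, 14.0028)]  |A|=1076.5349
3. ⊥bis P8·P1 via (20.73,18.52): [(21.5736, 26.9116) (0, 49.3228) (0, 0) (18.8681, 0)]  |A|=785.9216
4. ⊥bis P8·P2 via (12.05,33.03): [(21.5736, 26.9116) (16.5043, 32.1778) (0, 35.3355) (0, 0) (18.8681, 0)]  |A|=670.4967
5. ⊥bis P8·P3 via (7.055,20.655): [(21.5736, 26.9116) (16.5043, 32.1778) (12.1543, 33.01) (0, 3.5615) (0, 0) (18.8681, 0)]  |A|=477.4012
6. ⊥bis P8·P4 via (8.1,37.9): [(21.5736, 26.9116) (16.5043, 32.1778) (12.1543, 33.01) (0, 3.5615) (0, 0) (18.8681, 0)]  |A|=477.4012
7. ⊥bis P8·P5 via (15.295,37.975): [(21.5736, 26.9116) (16.5043, 32.1778) (12.1543, 33.01) (0, 3.5615) (0, 0) (18.8681, 0)]  |A|=477.4012
8. ⊥bis P8·P6 via (18.875,38.43): [(21.5736, 26.9116) (16.5043, 32.1778) (12.1543, 33.01) (0, 3.5615) (0, 0) (18.8681, 0)]  |A|=477.4012
9. ⊥bis P8·P7 via (6.145,39.365): [(21.5736, 26.9116) (16.5043, 32.1778) (12.1543, 33.01) (0, 3.5615) (0, 0) (18.8681, 0)]  |A|=477.4012
10. canonical 6-gon: [(21.5736, 26.9116) (16.5043, 32.1778) (12.1543, 33.01) (0, 3.5615) (0, 0) (18.8681, 0)]
11. shoelace: 477.4012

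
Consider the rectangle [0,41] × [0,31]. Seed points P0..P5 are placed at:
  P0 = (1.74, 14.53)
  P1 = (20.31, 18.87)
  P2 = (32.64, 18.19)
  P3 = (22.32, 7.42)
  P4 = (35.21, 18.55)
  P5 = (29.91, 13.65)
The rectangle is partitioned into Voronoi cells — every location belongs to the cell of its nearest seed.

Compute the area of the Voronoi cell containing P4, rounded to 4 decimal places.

1. box [0,41]×[0,31]: [(0, 0) (41, 0) (41, 31) (0, 31)]
2. ⊥bis P4·P0 via (18.475,16.54): [(20.4616, 0) (41, 0) (41, 31) (16.7382, 31)]  |A|=694.4027
3. ⊥bis P4·P1 via (27.76,18.71): [(27.3582, 0) (41, 0) (41, 31) (28.0239, 31)]  |A|=412.5771
4. ⊥bis P4·P2 via (33.925,18.37): [(36.4982, 0) (41, 0) (41, 31) (32.1558, 31)]  |A|=206.8623
5. ⊥bis P4·P3 via (28.765,12.985): [(35.8246, 4.8091) (39.977, 0) (41, 0) (41, 31) (32.1558, 31)]  |A|=198.4974
6. ⊥bis P4·P5 via (32.56,16.1): [(34.5435, 13.9546) (41, 6.971) (41, 31) (32.1558, 31)]  |A|=152.9479
7. canonical 4-gon: [(34.5435, 13.9546) (41, 6.971) (41, 31) (32.1558, 31)]
8. shoelace: 152.9479

Area of P4's cell: 152.9479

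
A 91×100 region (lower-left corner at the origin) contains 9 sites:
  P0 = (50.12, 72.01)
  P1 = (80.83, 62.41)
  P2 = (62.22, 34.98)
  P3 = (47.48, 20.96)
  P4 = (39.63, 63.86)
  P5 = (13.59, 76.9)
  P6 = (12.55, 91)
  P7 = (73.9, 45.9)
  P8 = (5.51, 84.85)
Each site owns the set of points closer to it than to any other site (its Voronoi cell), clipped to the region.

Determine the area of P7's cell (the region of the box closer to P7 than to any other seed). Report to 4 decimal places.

1. box [0,91]×[0,100]: [(0, 0) (91, 0) (91, 100) (0, 100)]
2. ⊥bis P7·P0 via (62.01,58.955): [(0, 2.4786) (0, 0) (91, 0) (91, 85.358)]  |A|=3996.5668
3. ⊥bis P7·P1 via (77.365,54.155): [(63.2465, 60.0812) (0, 2.4786) (0, 0) (91, 0) (91, 48.4318)]  |A|=3484.1511
4. ⊥bis P7·P2 via (68.06,40.44): [(63.2465, 60.0812) (55.9283, 53.416) (91, 15.9034) (91, 48.4318)]  |A|=705.5287
5. ⊥bis P7·P3 via (60.69,33.43): [(63.2465, 60.0812) (55.9283, 53.416) (91, 15.9034) (91, 48.4318)]  |A|=705.5287
6. ⊥bis P7·P4 via (56.765,54.88): [(63.2465, 60.0812) (56.0612, 53.5371) (55.9728, 53.3684) (91, 15.9034) (91, 48.4318)]  |A|=705.5228
7. ⊥bis P7·P5 via (43.745,61.4): [(63.2465, 60.0812) (56.0612, 53.5371) (55.9728, 53.3684) (91, 15.9034) (91, 48.4318)]  |A|=705.5228
8. ⊥bis P7·P6 via (43.225,68.45): [(63.2465, 60.0812) (56.0612, 53.5371) (55.9728, 53.3684) (91, 15.9034) (91, 48.4318)]  |A|=705.5228
9. ⊥bis P7·P8 via (39.705,65.375): [(63.2465, 60.0812) (56.0612, 53.5371) (55.9728, 53.3684) (91, 15.9034) (91, 48.4318)]  |A|=705.5228
10. canonical 5-gon: [(63.2465, 60.0812) (56.0612, 53.5371) (55.9728, 53.3684) (91, 15.9034) (91, 48.4318)]
11. shoelace: 705.5228

Area of P7's cell: 705.5228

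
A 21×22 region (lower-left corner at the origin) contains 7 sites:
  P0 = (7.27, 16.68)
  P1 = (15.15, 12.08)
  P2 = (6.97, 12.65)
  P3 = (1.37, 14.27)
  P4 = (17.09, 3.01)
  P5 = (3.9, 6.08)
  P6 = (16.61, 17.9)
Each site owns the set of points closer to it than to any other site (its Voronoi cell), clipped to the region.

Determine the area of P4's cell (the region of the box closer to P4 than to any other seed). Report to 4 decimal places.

1. box [0,21]×[0,22]: [(0, 0) (21, 0) (21, 22) (0, 22)]
2. ⊥bis P4·P0 via (12.18,9.845): [(0, 1.0954) (0, 0) (21, 0) (21, 16.1809)]  |A|=181.4012
3. ⊥bis P4·P1 via (16.12,7.545): [(5.9502, 5.3698) (0, 1.0954) (0, 0) (21, 0) (21, 8.5888)]  |A|=124.2711
4. ⊥bis P4·P2 via (12.03,7.83): [(10.6425, 6.3734) (4.5714, 0) (21, 0) (21, 8.5888)]  |A|=96.8324
5. ⊥bis P4·P3 via (9.23,8.64): [(10.6425, 6.3734) (4.5714, 0) (21, 0) (21, 8.5888)]  |A|=96.8324
6. ⊥bis P4·P5 via (10.495,4.545): [(10.9351, 6.436) (9.4371, 0) (21, 0) (21, 8.5888)]  |A|=80.4318
7. ⊥bis P4·P6 via (16.85,10.455): [(10.9351, 6.436) (9.4371, 0) (21, 0) (21, 8.5888)]  |A|=80.4318
8. canonical 4-gon: [(10.9351, 6.436) (9.4371, 0) (21, 0) (21, 8.5888)]
9. shoelace: 80.4318

Area of P4's cell: 80.4318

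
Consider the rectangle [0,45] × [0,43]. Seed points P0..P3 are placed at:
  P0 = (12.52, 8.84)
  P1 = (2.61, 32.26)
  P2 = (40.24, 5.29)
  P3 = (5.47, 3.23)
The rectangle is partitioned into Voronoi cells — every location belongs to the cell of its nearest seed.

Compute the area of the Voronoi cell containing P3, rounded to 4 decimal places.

1. box [0,45]×[0,43]: [(0, 0) (45, 0) (45, 43) (0, 43)]
2. ⊥bis P3·P0 via (8.995,6.035): [(0, 17.3389) (0, 0) (13.7973, 0)]  |A|=119.615
3. ⊥bis P3·P1 via (4.04,17.745): [(0, 17.3389) (0, 0) (13.7973, 0)]  |A|=119.615
4. ⊥bis P3·P2 via (22.855,4.26): [(0, 17.3389) (0, 0) (13.7973, 0)]  |A|=119.615
5. canonical 3-gon: [(0, 17.3389) (0, 0) (13.7973, 0)]
6. shoelace: 119.615

Area of P3's cell: 119.6150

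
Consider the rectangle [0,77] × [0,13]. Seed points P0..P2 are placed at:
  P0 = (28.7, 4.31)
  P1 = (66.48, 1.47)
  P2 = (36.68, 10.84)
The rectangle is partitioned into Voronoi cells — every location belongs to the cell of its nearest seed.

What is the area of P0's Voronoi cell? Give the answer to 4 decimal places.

Area of P0's cell: 436.4057

1. box [0,77]×[0,13]: [(0, 0) (77, 0) (77, 13) (0, 13)]
2. ⊥bis P0·P1 via (47.59,2.89): [(0, 0) (47.3728, 0) (48.35, 13) (0, 13)]  |A|=622.1978
3. ⊥bis P0·P2 via (32.69,7.575): [(0, 0) (38.8886, 0) (28.2507, 13) (0, 13)]  |A|=436.4057
4. canonical 4-gon: [(0, 0) (38.8886, 0) (28.2507, 13) (0, 13)]
5. shoelace: 436.4057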